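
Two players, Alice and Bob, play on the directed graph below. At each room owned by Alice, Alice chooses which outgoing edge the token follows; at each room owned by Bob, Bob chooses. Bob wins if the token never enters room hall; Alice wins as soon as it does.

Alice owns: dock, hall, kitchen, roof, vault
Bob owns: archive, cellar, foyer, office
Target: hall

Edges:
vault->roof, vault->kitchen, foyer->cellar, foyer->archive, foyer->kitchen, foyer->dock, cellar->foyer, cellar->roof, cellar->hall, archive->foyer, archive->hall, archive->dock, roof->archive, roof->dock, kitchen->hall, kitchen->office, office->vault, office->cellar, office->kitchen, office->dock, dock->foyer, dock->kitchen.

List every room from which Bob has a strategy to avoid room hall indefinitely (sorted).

archive, cellar, foyer, office

A0 = {hall}
A1: add {kitchen} — kitchen (Alice) has kitchen→hall.
A2: add {dock, vault} — vault (Alice) has vault→kitchen; dock (Alice) has dock→kitchen.
A3: add {roof} — roof (Alice) has roof→dock.
A4 = A3; e.g. foyer (Bob) can still go to cellar. Fixed point.
Alice's attractor = {dock, hall, kitchen, roof, vault}; Bob avoids the target exactly from the complement.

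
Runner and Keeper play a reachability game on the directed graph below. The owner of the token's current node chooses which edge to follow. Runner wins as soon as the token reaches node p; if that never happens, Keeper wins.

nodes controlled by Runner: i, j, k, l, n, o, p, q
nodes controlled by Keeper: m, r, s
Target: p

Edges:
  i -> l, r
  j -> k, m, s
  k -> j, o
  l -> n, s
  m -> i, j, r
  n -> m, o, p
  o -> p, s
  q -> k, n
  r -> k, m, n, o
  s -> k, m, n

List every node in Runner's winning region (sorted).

i, j, k, l, n, o, p, q

A0 = {p}
A1: add {n, o} — n (Runner) has n→p; o (Runner) has o→p.
A2: add {k, l, q} — k (Runner) has k→o; l (Runner) has l→n; q (Runner) has q→n.
A3: add {i, j} — i (Runner) has i→l; j (Runner) has j→k.
A4 = A3; e.g. m (Keeper) can still go to r. Fixed point.
Runner's winning region = {i, j, k, l, n, o, p, q}.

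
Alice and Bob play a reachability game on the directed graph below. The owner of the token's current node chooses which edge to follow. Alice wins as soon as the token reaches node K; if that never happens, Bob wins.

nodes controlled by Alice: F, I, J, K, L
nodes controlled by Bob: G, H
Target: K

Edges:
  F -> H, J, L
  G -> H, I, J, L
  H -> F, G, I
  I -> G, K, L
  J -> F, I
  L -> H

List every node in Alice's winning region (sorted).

A0 = {K}
A1: add {I} — I (Alice) has I→K.
A2: add {J} — J (Alice) has J→I.
A3: add {F} — F (Alice) has F→J.
A4 = A3; e.g. G (Bob) can still go to H. Fixed point.
Alice's winning region = {F, I, J, K}.

F, I, J, K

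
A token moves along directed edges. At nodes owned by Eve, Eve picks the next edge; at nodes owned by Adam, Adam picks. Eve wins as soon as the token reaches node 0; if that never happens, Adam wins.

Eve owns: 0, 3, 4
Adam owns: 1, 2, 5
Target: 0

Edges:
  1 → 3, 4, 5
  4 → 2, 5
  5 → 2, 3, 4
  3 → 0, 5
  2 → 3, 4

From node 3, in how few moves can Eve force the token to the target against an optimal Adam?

1

A0 = {0}
A1: add {3} — 3 (Eve) has 3→0.
A2 = A1; e.g. 1 (Adam) can still go to 4. Fixed point.
3 enters the attractor at level 1, so Eve can force the target in 1 move from there.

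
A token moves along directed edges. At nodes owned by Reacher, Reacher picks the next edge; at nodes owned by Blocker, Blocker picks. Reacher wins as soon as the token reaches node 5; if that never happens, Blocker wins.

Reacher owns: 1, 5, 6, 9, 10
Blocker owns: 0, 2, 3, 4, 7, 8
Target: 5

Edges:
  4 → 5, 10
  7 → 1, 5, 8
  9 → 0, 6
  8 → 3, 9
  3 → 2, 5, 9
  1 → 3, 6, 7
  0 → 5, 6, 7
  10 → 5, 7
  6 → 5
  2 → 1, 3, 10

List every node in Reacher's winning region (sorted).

A0 = {5}
A1: add {6, 10} — 6 (Reacher) has 6→5; 10 (Reacher) has 10→5.
A2: add {1, 4, 9} — 1 (Reacher) has 1→6; 4 (Blocker): all of {5, 10} already in; 9 (Reacher) has 9→6.
A3 = A2; e.g. 0 (Blocker) can still go to 7. Fixed point.
Reacher's winning region = {1, 4, 5, 6, 9, 10}.

1, 4, 5, 6, 9, 10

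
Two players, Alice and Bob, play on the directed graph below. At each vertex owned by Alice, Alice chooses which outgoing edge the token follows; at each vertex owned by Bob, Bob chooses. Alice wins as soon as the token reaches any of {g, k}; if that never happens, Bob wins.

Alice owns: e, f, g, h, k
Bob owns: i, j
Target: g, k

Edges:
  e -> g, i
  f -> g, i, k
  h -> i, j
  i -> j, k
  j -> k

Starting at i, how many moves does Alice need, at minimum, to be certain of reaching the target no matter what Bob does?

A0 = {g, k}
A1: add {e, f, j} — e (Alice) has e→g; f (Alice) has f→g; j (Bob): all of {k} already in.
A2: add {h, i} — h (Alice) has h→j; i (Bob): all of {j, k} already in.
A2 = all vertices. Fixed point.
i enters the attractor at level 2, so Alice can force the target in 2 moves from there.

2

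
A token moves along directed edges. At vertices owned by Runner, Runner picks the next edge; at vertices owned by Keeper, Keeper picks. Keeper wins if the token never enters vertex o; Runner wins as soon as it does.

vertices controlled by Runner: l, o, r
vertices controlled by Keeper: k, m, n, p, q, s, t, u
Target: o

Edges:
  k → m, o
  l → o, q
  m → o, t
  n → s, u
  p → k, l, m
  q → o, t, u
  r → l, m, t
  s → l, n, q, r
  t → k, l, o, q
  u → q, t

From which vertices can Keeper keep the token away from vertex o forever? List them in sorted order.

k, m, n, p, q, s, t, u

A0 = {o}
A1: add {l} — l (Runner) has l→o.
A2: add {r} — r (Runner) has r→l.
A3 = A2; e.g. k (Keeper) can still go to m. Fixed point.
Runner's attractor = {l, o, r}; Keeper avoids the target exactly from the complement.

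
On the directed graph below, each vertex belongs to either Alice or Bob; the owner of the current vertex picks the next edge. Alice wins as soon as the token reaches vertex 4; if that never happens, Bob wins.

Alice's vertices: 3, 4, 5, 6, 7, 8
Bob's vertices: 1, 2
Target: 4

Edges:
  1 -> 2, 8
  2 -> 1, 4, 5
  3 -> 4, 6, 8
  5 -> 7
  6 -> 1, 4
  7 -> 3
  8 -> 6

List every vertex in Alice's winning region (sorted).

A0 = {4}
A1: add {3, 6} — 3 (Alice) has 3→4; 6 (Alice) has 6→4.
A2: add {7, 8} — 7 (Alice) has 7→3; 8 (Alice) has 8→6.
A3: add {5} — 5 (Alice) has 5→7.
A4 = A3; e.g. 1 (Bob) can still go to 2. Fixed point.
Alice's winning region = {3, 4, 5, 6, 7, 8}.

3, 4, 5, 6, 7, 8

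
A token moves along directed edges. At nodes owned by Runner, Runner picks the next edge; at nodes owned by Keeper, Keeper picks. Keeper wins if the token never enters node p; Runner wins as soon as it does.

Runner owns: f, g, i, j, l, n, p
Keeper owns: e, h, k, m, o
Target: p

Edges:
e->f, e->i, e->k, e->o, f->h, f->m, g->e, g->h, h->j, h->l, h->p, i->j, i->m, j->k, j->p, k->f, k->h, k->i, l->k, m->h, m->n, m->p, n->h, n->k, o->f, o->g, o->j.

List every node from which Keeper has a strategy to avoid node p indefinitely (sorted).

A0 = {p}
A1: add {j} — j (Runner) has j→p.
A2: add {i} — i (Runner) has i→j.
A3 = A2; e.g. e (Keeper) can still go to f. Fixed point.
Runner's attractor = {i, j, p}; Keeper avoids the target exactly from the complement.

e, f, g, h, k, l, m, n, o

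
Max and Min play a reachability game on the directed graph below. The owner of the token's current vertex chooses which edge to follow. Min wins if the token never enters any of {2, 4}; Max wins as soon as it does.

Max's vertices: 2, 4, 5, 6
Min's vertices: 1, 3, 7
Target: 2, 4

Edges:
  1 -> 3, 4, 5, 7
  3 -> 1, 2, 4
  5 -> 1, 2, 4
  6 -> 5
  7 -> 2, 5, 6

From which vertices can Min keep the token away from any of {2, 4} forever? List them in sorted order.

A0 = {2, 4}
A1: add {5} — 5 (Max) has 5→2.
A2: add {6} — 6 (Max) has 6→5.
A3: add {7} — 7 (Min): all of {2, 5, 6} already in.
A4 = A3; e.g. 1 (Min) can still go to 3. Fixed point.
Max's attractor = {2, 4, 5, 6, 7}; Min avoids the target exactly from the complement.

1, 3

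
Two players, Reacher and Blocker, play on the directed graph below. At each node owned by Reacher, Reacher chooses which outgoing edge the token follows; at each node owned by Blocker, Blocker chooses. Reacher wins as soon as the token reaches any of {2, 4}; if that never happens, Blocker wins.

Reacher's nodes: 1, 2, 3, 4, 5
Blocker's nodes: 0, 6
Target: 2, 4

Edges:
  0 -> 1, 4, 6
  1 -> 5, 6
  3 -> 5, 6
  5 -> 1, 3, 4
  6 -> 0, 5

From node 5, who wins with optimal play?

Reacher

A0 = {2, 4}
A1: add {5} — 5 (Reacher) has 5→4.
5 ∈ A1, so Reacher can force the target.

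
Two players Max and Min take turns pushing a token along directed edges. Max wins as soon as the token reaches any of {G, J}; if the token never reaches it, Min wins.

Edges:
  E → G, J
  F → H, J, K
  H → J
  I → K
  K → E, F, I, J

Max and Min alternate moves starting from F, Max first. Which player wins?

Max

Track states (vertex, player-to-move).
A0 = {(G,Max), (G,Min), (J,Max), (J,Min)}
A1: add {(E,Max), (E,Min), (F,Max), (H,Max), (H,Min), (K,Max)}.
(F,Max) ∈ A1 ⇒ Max forces the target.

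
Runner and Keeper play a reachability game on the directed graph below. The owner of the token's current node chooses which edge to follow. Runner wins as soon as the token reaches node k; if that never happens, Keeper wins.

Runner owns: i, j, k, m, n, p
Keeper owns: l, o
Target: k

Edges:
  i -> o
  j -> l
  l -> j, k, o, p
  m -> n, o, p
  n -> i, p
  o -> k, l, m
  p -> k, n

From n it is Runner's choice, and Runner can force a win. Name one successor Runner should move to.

A0 = {k}
A1: add {p} — p (Runner) has p→k.
A2: add {m, n} — m (Runner) has m→p; n (Runner) has n→p.
A3 = A2; e.g. i (Runner) has no edge into A2. Fixed point.
From n, successor p is in the attractor (rank 1); the other successor i is not.

p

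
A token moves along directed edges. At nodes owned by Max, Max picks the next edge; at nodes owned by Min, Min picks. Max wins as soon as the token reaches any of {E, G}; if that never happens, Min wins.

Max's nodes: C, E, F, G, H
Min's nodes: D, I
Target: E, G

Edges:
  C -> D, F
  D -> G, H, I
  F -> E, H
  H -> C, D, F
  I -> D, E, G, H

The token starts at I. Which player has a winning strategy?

Min

A0 = {E, G}
A1: add {F} — F (Max) has F→E.
A2: add {C, H} — C (Max) has C→F; H (Max) has H→F.
A3 = A2; e.g. D (Min) can still go to I. Fixed point.
I never enters the attractor, so Min can avoid the target forever.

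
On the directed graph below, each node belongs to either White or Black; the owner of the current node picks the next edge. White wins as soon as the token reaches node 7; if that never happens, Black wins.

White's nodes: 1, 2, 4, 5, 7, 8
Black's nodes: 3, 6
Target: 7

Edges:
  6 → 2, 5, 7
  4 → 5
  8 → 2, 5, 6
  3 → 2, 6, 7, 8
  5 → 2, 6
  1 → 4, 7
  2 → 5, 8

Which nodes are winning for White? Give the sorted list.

1, 7

A0 = {7}
A1: add {1} — 1 (White) has 1→7.
A2 = A1; e.g. 2 (White) has no edge into A1. Fixed point.
White's winning region = {1, 7}.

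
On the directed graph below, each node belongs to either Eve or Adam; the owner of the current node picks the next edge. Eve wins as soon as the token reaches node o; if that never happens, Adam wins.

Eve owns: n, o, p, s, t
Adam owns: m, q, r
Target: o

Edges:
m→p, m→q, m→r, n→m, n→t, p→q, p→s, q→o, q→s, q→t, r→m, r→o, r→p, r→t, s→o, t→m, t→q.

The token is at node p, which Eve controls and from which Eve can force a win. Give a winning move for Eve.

s

A0 = {o}
A1: add {s} — s (Eve) has s→o.
A2: add {p} — p (Eve) has p→s.
A3 = A2; e.g. m (Adam) can still go to q. Fixed point.
From p, successor s is in the attractor (rank 1); the other successor q is not.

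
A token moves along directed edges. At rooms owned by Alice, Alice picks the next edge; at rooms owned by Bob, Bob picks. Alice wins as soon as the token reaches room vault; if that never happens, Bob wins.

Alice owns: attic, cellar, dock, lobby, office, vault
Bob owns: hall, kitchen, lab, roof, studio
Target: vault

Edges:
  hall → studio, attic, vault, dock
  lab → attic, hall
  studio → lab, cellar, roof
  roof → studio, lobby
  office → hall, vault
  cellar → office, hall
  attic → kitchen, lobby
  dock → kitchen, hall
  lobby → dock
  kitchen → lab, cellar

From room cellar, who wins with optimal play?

Alice

A0 = {vault}
A1: add {office} — office (Alice) has office→vault.
A2: add {cellar} — cellar (Alice) has cellar→office.
A3 = A2; e.g. lab (Bob) can still go to attic. Fixed point.
cellar ∈ A2, so Alice can force the target.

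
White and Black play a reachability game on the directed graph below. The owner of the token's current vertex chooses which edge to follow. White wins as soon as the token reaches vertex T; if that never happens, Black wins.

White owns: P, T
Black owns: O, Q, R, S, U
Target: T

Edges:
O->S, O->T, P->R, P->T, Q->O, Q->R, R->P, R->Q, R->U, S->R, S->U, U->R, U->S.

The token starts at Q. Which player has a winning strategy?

A0 = {T}
A1: add {P} — P (White) has P→T.
A2 = A1; e.g. O (Black) can still go to S. Fixed point.
Q never enters the attractor, so Black can avoid the target forever.

Black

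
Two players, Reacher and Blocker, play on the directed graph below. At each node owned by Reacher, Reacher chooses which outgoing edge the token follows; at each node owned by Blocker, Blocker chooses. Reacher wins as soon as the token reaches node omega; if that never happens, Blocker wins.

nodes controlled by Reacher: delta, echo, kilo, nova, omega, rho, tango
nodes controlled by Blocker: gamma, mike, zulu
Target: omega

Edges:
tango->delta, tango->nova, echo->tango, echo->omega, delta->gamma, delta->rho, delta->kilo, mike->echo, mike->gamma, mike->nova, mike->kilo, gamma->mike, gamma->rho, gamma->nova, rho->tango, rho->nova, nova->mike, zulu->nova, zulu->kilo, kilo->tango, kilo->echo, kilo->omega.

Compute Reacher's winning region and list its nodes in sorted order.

delta, echo, kilo, omega, rho, tango

A0 = {omega}
A1: add {echo, kilo} — echo (Reacher) has echo→omega; kilo (Reacher) has kilo→omega.
A2: add {delta} — delta (Reacher) has delta→kilo.
A3: add {tango} — tango (Reacher) has tango→delta.
A4: add {rho} — rho (Reacher) has rho→tango.
A5 = A4; e.g. mike (Blocker) can still go to gamma. Fixed point.
Reacher's winning region = {delta, echo, kilo, omega, rho, tango}.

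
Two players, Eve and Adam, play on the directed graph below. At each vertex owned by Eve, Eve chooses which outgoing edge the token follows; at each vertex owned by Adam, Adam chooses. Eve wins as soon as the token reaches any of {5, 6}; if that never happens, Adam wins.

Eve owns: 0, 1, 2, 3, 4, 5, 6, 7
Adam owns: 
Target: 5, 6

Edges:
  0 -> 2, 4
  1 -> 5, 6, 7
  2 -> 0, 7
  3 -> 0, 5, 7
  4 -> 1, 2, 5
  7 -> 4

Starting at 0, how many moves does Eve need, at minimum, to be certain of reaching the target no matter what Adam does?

A0 = {5, 6}
A1: add {1, 3, 4} — 1 (Eve) has 1→5; 3 (Eve) has 3→5; 4 (Eve) has 4→5.
A2: add {0, 7} — 0 (Eve) has 0→4; 7 (Eve) has 7→4.
0 enters the attractor at level 2, so Eve can force the target in 2 moves from there.

2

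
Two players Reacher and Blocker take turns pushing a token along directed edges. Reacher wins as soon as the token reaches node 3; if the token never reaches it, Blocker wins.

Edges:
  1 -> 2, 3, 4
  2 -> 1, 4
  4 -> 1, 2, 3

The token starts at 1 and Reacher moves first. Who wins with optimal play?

Reacher

Track states (vertex, player-to-move).
A0 = {(3,Reacher), (3,Blocker)}
A1: add {(1,Reacher), (4,Reacher)}.
(1,Reacher) ∈ A1 ⇒ Reacher forces the target.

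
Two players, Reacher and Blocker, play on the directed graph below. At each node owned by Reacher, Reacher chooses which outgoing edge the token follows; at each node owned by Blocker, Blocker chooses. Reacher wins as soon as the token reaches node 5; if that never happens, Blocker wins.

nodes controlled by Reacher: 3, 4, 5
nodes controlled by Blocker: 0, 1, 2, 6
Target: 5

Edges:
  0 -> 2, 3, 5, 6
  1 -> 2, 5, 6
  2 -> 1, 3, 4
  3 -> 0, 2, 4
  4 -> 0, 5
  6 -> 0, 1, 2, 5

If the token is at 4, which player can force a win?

A0 = {5}
A1: add {4} — 4 (Reacher) has 4→5.
4 ∈ A1, so Reacher can force the target.

Reacher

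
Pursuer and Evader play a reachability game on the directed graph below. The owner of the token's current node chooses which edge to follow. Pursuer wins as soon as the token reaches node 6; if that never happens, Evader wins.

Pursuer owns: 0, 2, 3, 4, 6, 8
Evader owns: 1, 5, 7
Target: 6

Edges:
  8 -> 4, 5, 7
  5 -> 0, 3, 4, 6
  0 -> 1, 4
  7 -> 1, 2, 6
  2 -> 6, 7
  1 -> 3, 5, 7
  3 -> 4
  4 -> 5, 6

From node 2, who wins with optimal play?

A0 = {6}
A1: add {2, 4} — 2 (Pursuer) has 2→6; 4 (Pursuer) has 4→6.
2 ∈ A1, so Pursuer can force the target.

Pursuer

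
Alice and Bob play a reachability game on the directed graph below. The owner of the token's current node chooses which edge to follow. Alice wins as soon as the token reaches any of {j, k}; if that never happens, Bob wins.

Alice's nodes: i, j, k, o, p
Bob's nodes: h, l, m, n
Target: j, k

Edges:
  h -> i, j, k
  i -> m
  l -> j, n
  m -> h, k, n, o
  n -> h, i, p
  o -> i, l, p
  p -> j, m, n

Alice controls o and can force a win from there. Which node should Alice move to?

p

A0 = {j, k}
A1: add {p} — p (Alice) has p→j.
A2: add {o} — o (Alice) has o→p.
A3 = A2; e.g. h (Bob) can still go to i. Fixed point.
From o, successor p is in the attractor (rank 1); the other successors i, l are not.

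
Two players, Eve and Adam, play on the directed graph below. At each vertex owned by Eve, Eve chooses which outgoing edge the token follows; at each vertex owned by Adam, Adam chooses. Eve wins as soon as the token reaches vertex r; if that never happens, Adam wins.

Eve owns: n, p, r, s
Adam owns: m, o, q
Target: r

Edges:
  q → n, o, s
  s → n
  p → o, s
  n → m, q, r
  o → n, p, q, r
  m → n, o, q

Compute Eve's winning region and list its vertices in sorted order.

A0 = {r}
A1: add {n} — n (Eve) has n→r.
A2: add {s} — s (Eve) has s→n.
A3: add {p} — p (Eve) has p→s.
A4 = A3; e.g. m (Adam) can still go to o. Fixed point.
Eve's winning region = {n, p, r, s}.

n, p, r, s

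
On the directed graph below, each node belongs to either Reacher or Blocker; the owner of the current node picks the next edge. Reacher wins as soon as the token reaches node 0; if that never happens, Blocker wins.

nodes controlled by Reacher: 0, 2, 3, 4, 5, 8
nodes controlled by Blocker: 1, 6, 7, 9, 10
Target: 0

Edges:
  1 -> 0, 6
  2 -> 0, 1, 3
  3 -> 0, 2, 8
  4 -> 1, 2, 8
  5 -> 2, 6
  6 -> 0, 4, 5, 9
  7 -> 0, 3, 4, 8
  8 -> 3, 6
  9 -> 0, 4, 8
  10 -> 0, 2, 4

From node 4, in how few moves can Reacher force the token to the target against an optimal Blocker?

2

A0 = {0}
A1: add {2, 3} — 2 (Reacher) has 2→0; 3 (Reacher) has 3→0.
A2: add {4, 5, 8} — 4 (Reacher) has 4→2; 5 (Reacher) has 5→2; 8 (Reacher) has 8→3.
4 enters the attractor at level 2, so Reacher can force the target in 2 moves from there.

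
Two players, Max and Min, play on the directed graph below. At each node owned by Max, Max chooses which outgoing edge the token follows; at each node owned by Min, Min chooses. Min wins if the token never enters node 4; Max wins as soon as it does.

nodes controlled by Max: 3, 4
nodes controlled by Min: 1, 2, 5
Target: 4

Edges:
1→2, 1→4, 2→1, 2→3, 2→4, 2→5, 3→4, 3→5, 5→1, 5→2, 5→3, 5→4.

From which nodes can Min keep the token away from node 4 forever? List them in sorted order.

A0 = {4}
A1: add {3} — 3 (Max) has 3→4.
A2 = A1; e.g. 1 (Min) can still go to 2. Fixed point.
Max's attractor = {3, 4}; Min avoids the target exactly from the complement.

1, 2, 5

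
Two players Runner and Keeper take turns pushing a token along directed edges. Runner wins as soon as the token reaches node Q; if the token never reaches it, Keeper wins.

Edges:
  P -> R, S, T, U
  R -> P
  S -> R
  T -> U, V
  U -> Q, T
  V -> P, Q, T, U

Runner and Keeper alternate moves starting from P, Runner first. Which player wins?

Runner

Track states (vertex, player-to-move).
A0 = {(Q,Runner), (Q,Keeper)}
A1: add {(U,Runner), (V,Runner)}.
A2: add {(T,Keeper)}.
A3: add {(P,Runner)}.
(P,Runner) ∈ A3 ⇒ Runner forces the target.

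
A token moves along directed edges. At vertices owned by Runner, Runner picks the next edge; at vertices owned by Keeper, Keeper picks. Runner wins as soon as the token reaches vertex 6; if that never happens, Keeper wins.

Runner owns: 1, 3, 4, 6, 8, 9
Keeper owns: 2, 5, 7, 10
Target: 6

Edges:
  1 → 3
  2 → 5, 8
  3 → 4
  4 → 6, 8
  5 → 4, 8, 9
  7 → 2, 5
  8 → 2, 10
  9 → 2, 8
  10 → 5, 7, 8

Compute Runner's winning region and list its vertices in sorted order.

1, 3, 4, 6

A0 = {6}
A1: add {4} — 4 (Runner) has 4→6.
A2: add {3} — 3 (Runner) has 3→4.
A3: add {1} — 1 (Runner) has 1→3.
A4 = A3; e.g. 2 (Keeper) can still go to 5. Fixed point.
Runner's winning region = {1, 3, 4, 6}.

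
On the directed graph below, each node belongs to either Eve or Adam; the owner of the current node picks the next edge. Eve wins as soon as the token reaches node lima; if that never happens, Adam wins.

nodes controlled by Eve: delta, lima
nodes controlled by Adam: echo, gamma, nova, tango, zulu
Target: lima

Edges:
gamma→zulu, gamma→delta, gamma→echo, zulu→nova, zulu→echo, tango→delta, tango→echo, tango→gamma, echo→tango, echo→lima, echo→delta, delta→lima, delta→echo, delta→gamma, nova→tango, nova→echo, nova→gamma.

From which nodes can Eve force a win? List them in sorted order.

delta, lima

A0 = {lima}
A1: add {delta} — delta (Eve) has delta→lima.
A2 = A1; e.g. zulu (Adam) can still go to nova. Fixed point.
Eve's winning region = {delta, lima}.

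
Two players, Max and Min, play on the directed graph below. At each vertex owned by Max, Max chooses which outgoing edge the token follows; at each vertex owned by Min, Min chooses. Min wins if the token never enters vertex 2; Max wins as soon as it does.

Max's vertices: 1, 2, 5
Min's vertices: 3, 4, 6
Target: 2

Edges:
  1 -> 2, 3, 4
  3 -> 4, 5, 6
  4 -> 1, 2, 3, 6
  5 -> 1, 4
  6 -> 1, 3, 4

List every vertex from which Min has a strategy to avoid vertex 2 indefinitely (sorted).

A0 = {2}
A1: add {1} — 1 (Max) has 1→2.
A2: add {5} — 5 (Max) has 5→1.
A3 = A2; e.g. 3 (Min) can still go to 4. Fixed point.
Max's attractor = {1, 2, 5}; Min avoids the target exactly from the complement.

3, 4, 6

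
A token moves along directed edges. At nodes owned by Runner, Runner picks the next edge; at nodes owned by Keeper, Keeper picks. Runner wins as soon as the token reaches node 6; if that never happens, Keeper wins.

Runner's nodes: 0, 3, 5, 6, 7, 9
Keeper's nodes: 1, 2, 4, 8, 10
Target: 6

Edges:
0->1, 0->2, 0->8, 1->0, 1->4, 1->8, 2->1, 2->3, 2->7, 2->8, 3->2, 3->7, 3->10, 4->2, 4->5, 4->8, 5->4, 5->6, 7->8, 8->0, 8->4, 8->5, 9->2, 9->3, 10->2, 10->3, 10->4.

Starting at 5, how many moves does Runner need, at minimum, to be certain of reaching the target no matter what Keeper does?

1

A0 = {6}
A1: add {5} — 5 (Runner) has 5→6.
A2 = A1; e.g. 0 (Runner) has no edge into A1. Fixed point.
5 enters the attractor at level 1, so Runner can force the target in 1 move from there.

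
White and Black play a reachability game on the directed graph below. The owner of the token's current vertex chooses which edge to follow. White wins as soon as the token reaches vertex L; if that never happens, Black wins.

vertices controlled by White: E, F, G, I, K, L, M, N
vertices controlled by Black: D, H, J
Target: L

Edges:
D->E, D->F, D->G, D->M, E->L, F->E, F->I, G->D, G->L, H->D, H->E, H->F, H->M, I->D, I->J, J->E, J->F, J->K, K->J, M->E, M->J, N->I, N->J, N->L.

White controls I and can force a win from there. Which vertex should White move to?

A0 = {L}
A1: add {E, G, N} — E (White) has E→L; G (White) has G→L; N (White) has N→L.
A2: add {F, M} — F (White) has F→E; M (White) has M→E.
A3: add {D} — D (Black): all of {E, F, G, M} already in.
A4: add {H, I} — H (Black): all of {D, E, F, M} already in; I (White) has I→D.
A5 = A4; e.g. J (Black) can still go to K. Fixed point.
From I, successor D is in the attractor (rank 3); the other successor J is not.

D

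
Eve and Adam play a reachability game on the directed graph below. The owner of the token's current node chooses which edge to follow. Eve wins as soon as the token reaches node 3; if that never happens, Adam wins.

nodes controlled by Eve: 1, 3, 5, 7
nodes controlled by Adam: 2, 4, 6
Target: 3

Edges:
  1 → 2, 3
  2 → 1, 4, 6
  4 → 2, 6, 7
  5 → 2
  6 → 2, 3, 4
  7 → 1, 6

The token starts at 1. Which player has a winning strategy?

A0 = {3}
A1: add {1} — 1 (Eve) has 1→3.
1 ∈ A1, so Eve can force the target.

Eve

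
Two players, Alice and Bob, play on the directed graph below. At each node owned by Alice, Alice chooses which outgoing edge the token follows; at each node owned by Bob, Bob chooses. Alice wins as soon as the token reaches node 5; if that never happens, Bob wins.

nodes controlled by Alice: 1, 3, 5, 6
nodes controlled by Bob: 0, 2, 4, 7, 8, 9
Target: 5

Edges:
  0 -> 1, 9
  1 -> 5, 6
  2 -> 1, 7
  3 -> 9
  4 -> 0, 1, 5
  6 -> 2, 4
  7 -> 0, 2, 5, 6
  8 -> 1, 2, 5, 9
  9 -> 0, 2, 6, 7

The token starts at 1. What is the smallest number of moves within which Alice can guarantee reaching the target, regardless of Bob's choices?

1

A0 = {5}
A1: add {1} — 1 (Alice) has 1→5.
A2 = A1; e.g. 0 (Bob) can still go to 9. Fixed point.
1 enters the attractor at level 1, so Alice can force the target in 1 move from there.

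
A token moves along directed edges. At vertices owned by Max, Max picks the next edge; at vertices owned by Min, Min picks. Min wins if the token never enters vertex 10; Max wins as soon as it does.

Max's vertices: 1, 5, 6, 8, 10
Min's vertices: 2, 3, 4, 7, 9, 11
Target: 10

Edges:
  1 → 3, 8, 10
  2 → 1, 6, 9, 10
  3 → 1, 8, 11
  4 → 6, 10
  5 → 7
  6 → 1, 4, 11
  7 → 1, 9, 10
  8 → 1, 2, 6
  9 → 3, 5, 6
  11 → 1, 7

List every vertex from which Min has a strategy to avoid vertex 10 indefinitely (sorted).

2, 3, 5, 7, 9, 11

A0 = {10}
A1: add {1} — 1 (Max) has 1→10.
A2: add {6, 8} — 6 (Max) has 6→1; 8 (Max) has 8→1.
A3: add {4} — 4 (Min): all of {6, 10} already in.
A4 = A3; e.g. 2 (Min) can still go to 9. Fixed point.
Max's attractor = {1, 4, 6, 8, 10}; Min avoids the target exactly from the complement.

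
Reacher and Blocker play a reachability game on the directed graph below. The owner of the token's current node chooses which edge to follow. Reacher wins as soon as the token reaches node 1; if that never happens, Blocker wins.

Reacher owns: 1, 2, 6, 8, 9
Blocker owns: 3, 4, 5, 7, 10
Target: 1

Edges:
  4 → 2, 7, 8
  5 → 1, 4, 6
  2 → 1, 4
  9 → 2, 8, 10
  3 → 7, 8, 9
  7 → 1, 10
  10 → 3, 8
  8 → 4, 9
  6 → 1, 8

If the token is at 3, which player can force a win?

Blocker

A0 = {1}
A1: add {2, 6} — 2 (Reacher) has 2→1; 6 (Reacher) has 6→1.
A2: add {9} — 9 (Reacher) has 9→2.
A3: add {8} — 8 (Reacher) has 8→9.
A4 = A3; e.g. 3 (Blocker) can still go to 7. Fixed point.
3 never enters the attractor, so Blocker can avoid the target forever.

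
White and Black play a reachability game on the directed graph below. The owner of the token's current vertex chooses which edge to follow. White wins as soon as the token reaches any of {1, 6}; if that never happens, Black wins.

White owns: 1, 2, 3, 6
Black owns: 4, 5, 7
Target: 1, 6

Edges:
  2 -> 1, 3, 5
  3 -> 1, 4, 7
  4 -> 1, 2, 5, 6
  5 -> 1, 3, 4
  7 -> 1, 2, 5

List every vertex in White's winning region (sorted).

A0 = {1, 6}
A1: add {2, 3} — 2 (White) has 2→1; 3 (White) has 3→1.
A2 = A1; e.g. 4 (Black) can still go to 5. Fixed point.
White's winning region = {1, 2, 3, 6}.

1, 2, 3, 6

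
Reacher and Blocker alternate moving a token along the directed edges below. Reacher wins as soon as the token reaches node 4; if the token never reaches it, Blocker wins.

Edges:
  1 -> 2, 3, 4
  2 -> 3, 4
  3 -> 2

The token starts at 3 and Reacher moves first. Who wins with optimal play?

Track states (vertex, player-to-move).
A0 = {(4,Reacher), (4,Blocker)}
A1: add {(1,Reacher), (2,Reacher)}.
A2: add {(3,Blocker)}.
A3 = A2; e.g. (1,Blocker) stays out. (3,Reacher) never enters ⇒ Blocker avoids the target.

Blocker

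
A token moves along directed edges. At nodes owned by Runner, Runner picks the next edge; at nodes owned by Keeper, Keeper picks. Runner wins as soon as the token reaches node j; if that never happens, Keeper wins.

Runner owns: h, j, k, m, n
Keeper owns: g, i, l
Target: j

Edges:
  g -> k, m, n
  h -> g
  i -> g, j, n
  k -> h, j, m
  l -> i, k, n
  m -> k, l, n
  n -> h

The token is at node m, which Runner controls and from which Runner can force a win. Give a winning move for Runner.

A0 = {j}
A1: add {k} — k (Runner) has k→j.
A2: add {m} — m (Runner) has m→k.
A3 = A2; e.g. g (Keeper) can still go to n. Fixed point.
From m, successor k is in the attractor (rank 1); the other successors l, n are not.

k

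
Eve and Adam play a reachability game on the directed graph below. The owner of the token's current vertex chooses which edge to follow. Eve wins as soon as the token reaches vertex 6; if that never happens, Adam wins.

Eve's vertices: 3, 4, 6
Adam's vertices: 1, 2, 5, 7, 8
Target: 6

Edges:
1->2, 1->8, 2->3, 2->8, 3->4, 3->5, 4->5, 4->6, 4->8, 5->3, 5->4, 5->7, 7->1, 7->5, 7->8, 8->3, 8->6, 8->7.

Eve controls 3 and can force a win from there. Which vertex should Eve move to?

4

A0 = {6}
A1: add {4} — 4 (Eve) has 4→6.
A2: add {3} — 3 (Eve) has 3→4.
A3 = A2; e.g. 1 (Adam) can still go to 2. Fixed point.
From 3, successor 4 is in the attractor (rank 1); the other successor 5 is not.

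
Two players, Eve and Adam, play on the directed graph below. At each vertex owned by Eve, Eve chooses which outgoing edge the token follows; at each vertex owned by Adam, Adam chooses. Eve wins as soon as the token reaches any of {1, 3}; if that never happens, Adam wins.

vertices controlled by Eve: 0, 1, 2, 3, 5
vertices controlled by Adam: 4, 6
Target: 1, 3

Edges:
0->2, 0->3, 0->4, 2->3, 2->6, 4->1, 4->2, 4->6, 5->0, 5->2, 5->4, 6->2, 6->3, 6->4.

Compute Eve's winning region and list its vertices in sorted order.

0, 1, 2, 3, 5

A0 = {1, 3}
A1: add {0, 2} — 0 (Eve) has 0→3; 2 (Eve) has 2→3.
A2: add {5} — 5 (Eve) has 5→0.
A3 = A2; e.g. 4 (Adam) can still go to 6. Fixed point.
Eve's winning region = {0, 1, 2, 3, 5}.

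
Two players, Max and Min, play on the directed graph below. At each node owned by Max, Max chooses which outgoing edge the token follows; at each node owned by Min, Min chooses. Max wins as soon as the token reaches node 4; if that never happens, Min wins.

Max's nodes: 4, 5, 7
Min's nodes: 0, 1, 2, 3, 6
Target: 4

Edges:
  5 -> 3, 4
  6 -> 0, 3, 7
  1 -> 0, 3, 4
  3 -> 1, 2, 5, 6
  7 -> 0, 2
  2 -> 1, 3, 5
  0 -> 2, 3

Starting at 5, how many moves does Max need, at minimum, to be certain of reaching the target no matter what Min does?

1

A0 = {4}
A1: add {5} — 5 (Max) has 5→4.
A2 = A1; e.g. 0 (Min) can still go to 2. Fixed point.
5 enters the attractor at level 1, so Max can force the target in 1 move from there.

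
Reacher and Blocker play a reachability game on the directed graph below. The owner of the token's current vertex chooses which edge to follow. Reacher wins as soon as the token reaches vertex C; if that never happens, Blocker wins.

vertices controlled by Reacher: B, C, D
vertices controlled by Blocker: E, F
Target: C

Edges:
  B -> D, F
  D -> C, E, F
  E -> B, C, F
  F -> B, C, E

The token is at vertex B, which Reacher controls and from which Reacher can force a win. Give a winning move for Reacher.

D

A0 = {C}
A1: add {D} — D (Reacher) has D→C.
A2: add {B} — B (Reacher) has B→D.
A3 = A2; e.g. E (Blocker) can still go to F. Fixed point.
From B, successor D is in the attractor (rank 1); the other successor F is not.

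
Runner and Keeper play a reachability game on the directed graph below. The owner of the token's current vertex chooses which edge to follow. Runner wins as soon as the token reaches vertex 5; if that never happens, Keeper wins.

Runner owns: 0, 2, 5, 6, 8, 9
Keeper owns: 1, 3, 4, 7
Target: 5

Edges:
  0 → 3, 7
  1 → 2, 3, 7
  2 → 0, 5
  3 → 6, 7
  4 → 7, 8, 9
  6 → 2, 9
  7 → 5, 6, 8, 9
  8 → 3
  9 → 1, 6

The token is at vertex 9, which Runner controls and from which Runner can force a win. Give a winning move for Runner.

6

A0 = {5}
A1: add {2} — 2 (Runner) has 2→5.
A2: add {6} — 6 (Runner) has 6→2.
A3: add {9} — 9 (Runner) has 9→6.
A4 = A3; e.g. 0 (Runner) has no edge into A3. Fixed point.
From 9, successor 6 is in the attractor (rank 2); the other successor 1 is not.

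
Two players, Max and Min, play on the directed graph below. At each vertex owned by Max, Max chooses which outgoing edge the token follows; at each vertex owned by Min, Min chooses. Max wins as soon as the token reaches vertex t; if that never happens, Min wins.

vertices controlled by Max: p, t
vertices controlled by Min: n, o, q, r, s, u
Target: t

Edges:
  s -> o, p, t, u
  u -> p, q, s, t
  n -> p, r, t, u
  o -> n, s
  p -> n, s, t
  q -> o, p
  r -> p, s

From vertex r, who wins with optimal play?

A0 = {t}
A1: add {p} — p (Max) has p→t.
A2 = A1; e.g. n (Min) can still go to r. Fixed point.
r never enters the attractor, so Min can avoid the target forever.

Min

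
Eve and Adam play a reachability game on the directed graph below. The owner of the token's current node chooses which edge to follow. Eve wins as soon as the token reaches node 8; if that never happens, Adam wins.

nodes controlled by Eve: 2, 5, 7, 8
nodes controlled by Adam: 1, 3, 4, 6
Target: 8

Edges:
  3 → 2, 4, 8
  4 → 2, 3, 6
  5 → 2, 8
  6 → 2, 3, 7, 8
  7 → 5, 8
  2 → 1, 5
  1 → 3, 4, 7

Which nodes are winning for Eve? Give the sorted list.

A0 = {8}
A1: add {5, 7} — 5 (Eve) has 5→8; 7 (Eve) has 7→8.
A2: add {2} — 2 (Eve) has 2→5.
A3 = A2; e.g. 1 (Adam) can still go to 3. Fixed point.
Eve's winning region = {2, 5, 7, 8}.

2, 5, 7, 8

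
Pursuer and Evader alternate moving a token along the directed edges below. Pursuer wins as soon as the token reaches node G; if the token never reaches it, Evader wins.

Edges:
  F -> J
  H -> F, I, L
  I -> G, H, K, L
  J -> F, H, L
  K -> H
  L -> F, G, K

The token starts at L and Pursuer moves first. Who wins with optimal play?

Pursuer

Track states (vertex, player-to-move).
A0 = {(G,Pursuer), (G,Evader)}
A1: add {(I,Pursuer), (L,Pursuer)}.
(L,Pursuer) ∈ A1 ⇒ Pursuer forces the target.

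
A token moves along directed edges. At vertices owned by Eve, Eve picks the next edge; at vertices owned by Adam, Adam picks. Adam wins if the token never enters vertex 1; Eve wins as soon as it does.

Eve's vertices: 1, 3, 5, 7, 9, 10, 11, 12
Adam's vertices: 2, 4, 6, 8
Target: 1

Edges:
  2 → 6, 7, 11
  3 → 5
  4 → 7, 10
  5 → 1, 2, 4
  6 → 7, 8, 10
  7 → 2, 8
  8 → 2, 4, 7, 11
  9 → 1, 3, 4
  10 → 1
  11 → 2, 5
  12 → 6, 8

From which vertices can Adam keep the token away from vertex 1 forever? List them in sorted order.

2, 4, 6, 7, 8, 12

A0 = {1}
A1: add {5, 9, 10} — 5 (Eve) has 5→1; 9 (Eve) has 9→1; 10 (Eve) has 10→1.
A2: add {3, 11} — 3 (Eve) has 3→5; 11 (Eve) has 11→5.
A3 = A2; e.g. 2 (Adam) can still go to 6. Fixed point.
Eve's attractor = {1, 3, 5, 9, 10, 11}; Adam avoids the target exactly from the complement.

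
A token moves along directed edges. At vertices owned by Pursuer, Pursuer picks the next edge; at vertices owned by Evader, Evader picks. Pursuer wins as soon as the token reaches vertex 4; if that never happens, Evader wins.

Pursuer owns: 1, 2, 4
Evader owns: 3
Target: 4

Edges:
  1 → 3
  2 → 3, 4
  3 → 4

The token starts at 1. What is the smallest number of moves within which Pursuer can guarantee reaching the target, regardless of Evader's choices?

A0 = {4}
A1: add {2, 3} — 2 (Pursuer) has 2→4; 3 (Evader): all of {4} already in.
A2: add {1} — 1 (Pursuer) has 1→3.
A2 = all vertices. Fixed point.
1 enters the attractor at level 2, so Pursuer can force the target in 2 moves from there.

2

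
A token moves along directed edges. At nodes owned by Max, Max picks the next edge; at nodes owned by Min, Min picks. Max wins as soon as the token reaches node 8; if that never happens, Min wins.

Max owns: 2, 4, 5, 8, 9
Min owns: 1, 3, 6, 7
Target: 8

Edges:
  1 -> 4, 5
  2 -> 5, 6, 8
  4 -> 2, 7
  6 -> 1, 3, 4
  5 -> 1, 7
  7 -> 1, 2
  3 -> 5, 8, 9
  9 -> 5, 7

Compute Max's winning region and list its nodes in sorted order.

A0 = {8}
A1: add {2} — 2 (Max) has 2→8.
A2: add {4} — 4 (Max) has 4→2.
A3 = A2; e.g. 1 (Min) can still go to 5. Fixed point.
Max's winning region = {2, 4, 8}.

2, 4, 8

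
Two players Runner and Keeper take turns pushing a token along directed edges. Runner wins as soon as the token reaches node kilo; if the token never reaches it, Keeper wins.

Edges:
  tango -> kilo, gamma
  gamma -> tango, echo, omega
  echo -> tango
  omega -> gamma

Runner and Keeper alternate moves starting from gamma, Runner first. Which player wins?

Track states (vertex, player-to-move).
A0 = {(kilo,Runner), (kilo,Keeper)}
A1: add {(tango,Runner)}.
A2: add {(echo,Keeper)}.
A3: add {(gamma,Runner)}.
(gamma,Runner) ∈ A3 ⇒ Runner forces the target.

Runner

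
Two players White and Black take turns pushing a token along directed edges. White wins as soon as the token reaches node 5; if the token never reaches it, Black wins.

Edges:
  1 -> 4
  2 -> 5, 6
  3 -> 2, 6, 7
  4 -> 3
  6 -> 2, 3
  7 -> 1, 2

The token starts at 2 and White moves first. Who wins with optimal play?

White

Track states (vertex, player-to-move).
A0 = {(5,White), (5,Black)}
A1: add {(2,White)}.
(2,White) ∈ A1 ⇒ White forces the target.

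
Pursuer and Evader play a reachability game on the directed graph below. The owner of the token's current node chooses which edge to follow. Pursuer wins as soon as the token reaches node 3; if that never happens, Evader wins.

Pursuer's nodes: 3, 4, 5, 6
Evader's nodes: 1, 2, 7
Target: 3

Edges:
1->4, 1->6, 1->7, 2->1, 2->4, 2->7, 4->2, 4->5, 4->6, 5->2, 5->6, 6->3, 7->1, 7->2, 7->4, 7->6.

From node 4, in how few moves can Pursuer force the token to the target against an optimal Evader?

2

A0 = {3}
A1: add {6} — 6 (Pursuer) has 6→3.
A2: add {4, 5} — 4 (Pursuer) has 4→6; 5 (Pursuer) has 5→6.
A3 = A2; e.g. 1 (Evader) can still go to 7. Fixed point.
4 enters the attractor at level 2, so Pursuer can force the target in 2 moves from there.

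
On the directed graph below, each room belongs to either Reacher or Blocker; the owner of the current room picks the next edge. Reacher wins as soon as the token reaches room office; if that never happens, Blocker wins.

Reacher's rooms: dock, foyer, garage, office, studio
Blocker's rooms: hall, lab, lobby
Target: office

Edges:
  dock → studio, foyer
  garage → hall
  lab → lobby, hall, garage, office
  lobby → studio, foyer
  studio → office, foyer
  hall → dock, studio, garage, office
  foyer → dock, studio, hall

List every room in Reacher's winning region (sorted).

dock, foyer, lobby, office, studio

A0 = {office}
A1: add {studio} — studio (Reacher) has studio→office.
A2: add {dock, foyer} — dock (Reacher) has dock→studio; foyer (Reacher) has foyer→studio.
A3: add {lobby} — lobby (Blocker): all of {studio, foyer} already in.
A4 = A3; e.g. lab (Blocker) can still go to hall. Fixed point.
Reacher's winning region = {dock, foyer, lobby, office, studio}.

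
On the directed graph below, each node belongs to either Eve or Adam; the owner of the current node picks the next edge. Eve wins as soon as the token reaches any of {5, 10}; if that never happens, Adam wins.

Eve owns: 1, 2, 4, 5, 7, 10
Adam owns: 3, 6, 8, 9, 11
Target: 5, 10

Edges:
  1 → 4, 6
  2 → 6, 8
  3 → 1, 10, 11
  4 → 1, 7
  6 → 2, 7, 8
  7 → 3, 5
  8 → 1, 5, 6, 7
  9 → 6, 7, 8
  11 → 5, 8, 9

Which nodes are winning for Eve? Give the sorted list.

A0 = {5, 10}
A1: add {7} — 7 (Eve) has 7→5.
A2: add {4} — 4 (Eve) has 4→7.
A3: add {1} — 1 (Eve) has 1→4.
A4 = A3; e.g. 2 (Eve) has no edge into A3. Fixed point.
Eve's winning region = {1, 4, 5, 7, 10}.

1, 4, 5, 7, 10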